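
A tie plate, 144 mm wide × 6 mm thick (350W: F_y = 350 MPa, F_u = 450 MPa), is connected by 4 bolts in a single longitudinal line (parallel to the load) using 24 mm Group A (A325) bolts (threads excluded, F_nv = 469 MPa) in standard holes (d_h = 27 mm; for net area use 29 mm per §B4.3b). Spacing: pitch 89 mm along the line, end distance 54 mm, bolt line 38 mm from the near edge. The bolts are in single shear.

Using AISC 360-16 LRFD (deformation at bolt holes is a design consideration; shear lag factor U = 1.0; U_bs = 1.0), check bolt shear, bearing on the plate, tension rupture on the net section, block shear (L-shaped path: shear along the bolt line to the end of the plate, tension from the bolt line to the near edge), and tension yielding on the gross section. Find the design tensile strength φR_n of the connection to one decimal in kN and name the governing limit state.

232.9 kN (net-section rupture governs)

Bolt shear: A_b = π(24)²/4 = 452.39 mm². φR_n = 0.75 × 469 × 452.39 × 4 × 1 = 636.5 kN.
Bearing (6 mm plate, F_u = 450 MPa): end bolts L_c = 54 − 27/2 = 40.5, R_n = min(1.2×40.5×6×450, 2.4×24×6×450) = 131.22 kN/bolt; interior L_c = 89 − 27 = 62, R_n = 155.52 kN/bolt. φR_n = 0.75 × (1×131.22 + 3×155.52) = 448.3 kN.
Tension rupture (net): A_n = (144 − 1×29)×6 = 690 mm² (U = 1.0, A_e = A_n). φR_n = 0.75 × 450 × 690 = 232.9 kN.
Block shear: shear path 1×[54+3×89] = 1×321 mm, A_gv = 1926, A_nv = 1×(321 − 3.5×29)×6 = 1317 mm²; tension to near edge: (38 − 0.5×29)×6 = 141 mm². R_n = min(0.6×450×1317, 0.6×350×1926) + 1.0×450×141 = min(355.59, 404.46) + 63.45 = 419.04 kN. φR_n = 0.75 × 419.04 = 314.3 kN.
Tension yield (gross): A_g = 144×6 = 864 mm². φR_n = 0.90 × 350 × 864 = 272.2 kN.
Governing: min(636.5, 448.3, 232.9, 314.3, 272.2) = 232.9 kN → net-section rupture.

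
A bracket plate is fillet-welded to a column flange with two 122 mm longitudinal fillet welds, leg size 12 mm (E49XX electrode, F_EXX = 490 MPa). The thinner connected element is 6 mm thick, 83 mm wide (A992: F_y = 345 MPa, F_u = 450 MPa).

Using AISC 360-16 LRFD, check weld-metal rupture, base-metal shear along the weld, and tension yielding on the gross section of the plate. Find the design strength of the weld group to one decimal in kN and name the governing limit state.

Weld metal: throat = 0.707×12 = 8.484 mm, L = 2×122 = 244 mm. φR_n = 0.75 × 0.6 × 490 × 8.484 × 244 = 456.5 kN.
Base metal shear (6 mm plate): yield φR_n = 1.0×0.6×345×6×244 = 303.0 kN; rupture φR_n = 0.75×0.6×450×6×244 = 296.5 kN; take 296.5 kN (rupture).
Tension yield (gross): A_g = 83×6 = 498 mm². φR_n = 0.90 × 345 × 498 = 154.6 kN.
Governing: min(456.5, 296.5, 154.6) = 154.6 kN → gross-section yield.

154.6 kN (gross-section yield governs)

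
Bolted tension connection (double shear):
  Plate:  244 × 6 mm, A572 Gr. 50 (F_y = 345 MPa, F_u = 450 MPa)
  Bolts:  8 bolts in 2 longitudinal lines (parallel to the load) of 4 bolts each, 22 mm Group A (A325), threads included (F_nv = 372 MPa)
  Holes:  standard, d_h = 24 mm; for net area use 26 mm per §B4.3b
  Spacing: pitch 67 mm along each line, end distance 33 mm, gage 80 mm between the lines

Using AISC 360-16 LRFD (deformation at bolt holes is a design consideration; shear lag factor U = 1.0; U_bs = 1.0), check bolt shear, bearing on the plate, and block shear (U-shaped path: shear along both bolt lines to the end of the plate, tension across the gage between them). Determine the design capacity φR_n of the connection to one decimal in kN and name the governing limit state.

456.8 kN (block shear governs)

Bolt shear: A_b = π(22)²/4 = 380.13 mm². φR_n = 0.75 × 372 × 380.13 × 8 × 2 = 1696.9 kN.
Bearing (6 mm plate, F_u = 450 MPa): end bolts L_c = 33 − 24/2 = 21, R_n = min(1.2×21×6×450, 2.4×22×6×450) = 68.04 kN/bolt; interior L_c = 67 − 24 = 43, R_n = 139.32 kN/bolt. φR_n = 0.75 × (2×68.04 + 6×139.32) = 729.0 kN.
Block shear: shear path 2×[33+3×67] = 2×234 mm, A_gv = 2808, A_nv = 2×(234 − 3.5×26)×6 = 1716 mm²; tension across gage: (80 − 1×26)×6 = 324 mm². R_n = min(0.6×450×1716, 0.6×345×2808) + 1.0×450×324 = min(463.32, 581.26) + 145.8 = 609.12 kN. φR_n = 0.75 × 609.12 = 456.8 kN.
Governing: min(1696.9, 729.0, 456.8) = 456.8 kN → block shear.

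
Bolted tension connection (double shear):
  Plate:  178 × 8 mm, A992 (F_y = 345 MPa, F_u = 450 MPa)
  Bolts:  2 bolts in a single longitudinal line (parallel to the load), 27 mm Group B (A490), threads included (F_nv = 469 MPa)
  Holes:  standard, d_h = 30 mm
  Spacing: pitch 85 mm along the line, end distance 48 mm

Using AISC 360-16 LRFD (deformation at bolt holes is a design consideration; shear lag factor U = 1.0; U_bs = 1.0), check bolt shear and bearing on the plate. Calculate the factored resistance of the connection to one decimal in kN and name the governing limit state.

281.9 kN (bearing governs)

Bolt shear: A_b = π(27)²/4 = 572.56 mm². φR_n = 0.75 × 469 × 572.56 × 2 × 2 = 805.6 kN.
Bearing (8 mm plate, F_u = 450 MPa): end bolts L_c = 48 − 30/2 = 33, R_n = min(1.2×33×8×450, 2.4×27×8×450) = 142.56 kN/bolt; interior L_c = 85 − 30 = 55, R_n = 233.28 kN/bolt. φR_n = 0.75 × (1×142.56 + 1×233.28) = 281.9 kN.
Governing: min(805.6, 281.9) = 281.9 kN → bearing.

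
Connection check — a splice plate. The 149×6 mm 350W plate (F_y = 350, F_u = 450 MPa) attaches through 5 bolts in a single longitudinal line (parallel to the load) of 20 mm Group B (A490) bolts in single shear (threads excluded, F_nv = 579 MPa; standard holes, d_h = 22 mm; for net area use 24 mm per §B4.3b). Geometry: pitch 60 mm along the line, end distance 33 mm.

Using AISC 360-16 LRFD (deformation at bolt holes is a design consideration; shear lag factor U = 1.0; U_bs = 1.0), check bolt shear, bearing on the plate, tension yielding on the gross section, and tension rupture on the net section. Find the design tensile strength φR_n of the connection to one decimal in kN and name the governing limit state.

Bolt shear: A_b = π(20)²/4 = 314.16 mm². φR_n = 0.75 × 579 × 314.16 × 5 × 1 = 682.1 kN.
Bearing (6 mm plate, F_u = 450 MPa): end bolts L_c = 33 − 22/2 = 22, R_n = min(1.2×22×6×450, 2.4×20×6×450) = 71.28 kN/bolt; interior L_c = 60 − 22 = 38, R_n = 123.12 kN/bolt. φR_n = 0.75 × (1×71.28 + 4×123.12) = 422.8 kN.
Tension yield (gross): A_g = 149×6 = 894 mm². φR_n = 0.90 × 350 × 894 = 281.6 kN.
Tension rupture (net): A_n = (149 − 1×24)×6 = 750 mm² (U = 1.0, A_e = A_n). φR_n = 0.75 × 450 × 750 = 253.1 kN.
Governing: min(682.1, 422.8, 281.6, 253.1) = 253.1 kN → net-section rupture.

253.1 kN (net-section rupture governs)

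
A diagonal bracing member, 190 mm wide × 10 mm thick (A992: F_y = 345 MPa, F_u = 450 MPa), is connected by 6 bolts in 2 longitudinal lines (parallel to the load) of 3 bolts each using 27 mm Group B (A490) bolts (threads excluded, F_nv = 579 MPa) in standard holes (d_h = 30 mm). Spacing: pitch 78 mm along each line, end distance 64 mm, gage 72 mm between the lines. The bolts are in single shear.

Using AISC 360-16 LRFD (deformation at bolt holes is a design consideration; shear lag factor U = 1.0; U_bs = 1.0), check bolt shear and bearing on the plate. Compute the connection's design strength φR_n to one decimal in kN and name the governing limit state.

Bolt shear: A_b = π(27)²/4 = 572.56 mm². φR_n = 0.75 × 579 × 572.56 × 6 × 1 = 1491.8 kN.
Bearing (10 mm plate, F_u = 450 MPa): end bolts L_c = 64 − 30/2 = 49, R_n = min(1.2×49×10×450, 2.4×27×10×450) = 264.6 kN/bolt; interior L_c = 78 − 30 = 48, R_n = 259.2 kN/bolt. φR_n = 0.75 × (2×264.6 + 4×259.2) = 1174.5 kN.
Governing: min(1491.8, 1174.5) = 1174.5 kN → bearing.

1174.5 kN (bearing governs)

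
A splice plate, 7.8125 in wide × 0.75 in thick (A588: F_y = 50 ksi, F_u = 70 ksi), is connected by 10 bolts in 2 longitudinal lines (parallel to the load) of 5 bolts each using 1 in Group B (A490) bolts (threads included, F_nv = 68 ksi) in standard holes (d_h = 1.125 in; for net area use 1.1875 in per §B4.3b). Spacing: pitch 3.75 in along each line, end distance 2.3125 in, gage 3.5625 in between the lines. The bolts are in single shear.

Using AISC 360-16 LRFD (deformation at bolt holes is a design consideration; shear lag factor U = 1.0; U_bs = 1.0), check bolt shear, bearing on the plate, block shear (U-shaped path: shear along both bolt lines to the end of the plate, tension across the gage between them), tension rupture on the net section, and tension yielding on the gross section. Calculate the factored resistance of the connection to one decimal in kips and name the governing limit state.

Bolt shear: A_b = π(1)²/4 = 0.7854 in². φR_n = 0.75 × 68 × 0.7854 × 10 × 1 = 400.6 kips.
Bearing (0.75 in plate, F_u = 70 ksi): end bolts L_c = 2.3125 − 1.125/2 = 1.75, R_n = min(1.2×1.75×0.75×70, 2.4×1×0.75×70) = 110.25 kips/bolt; interior L_c = 3.75 − 1.125 = 2.625, R_n = 126 kips/bolt. φR_n = 0.75 × (2×110.25 + 8×126) = 921.4 kips.
Block shear: shear path 2×[2.3125+4×3.75] = 2×17.3125 in, A_gv = 25.969, A_nv = 2×(17.3125 − 4.5×1.1875)×0.75 = 17.953 in²; tension across gage: (3.5625 − 1×1.1875)×0.75 = 1.7813 in². R_n = min(0.6×70×17.953, 0.6×50×25.969) + 1.0×70×1.7813 = min(754.03, 779.07) + 124.69 = 878.72 kips. φR_n = 0.75 × 878.72 = 659.0 kips.
Tension rupture (net): A_n = (7.8125 − 2×1.1875)×0.75 = 4.0781 in² (U = 1.0, A_e = A_n). φR_n = 0.75 × 70 × 4.0781 = 214.1 kips.
Tension yield (gross): A_g = 7.8125×0.75 = 5.8594 in². φR_n = 0.90 × 50 × 5.8594 = 263.7 kips.
Governing: min(400.6, 921.4, 659.0, 214.1, 263.7) = 214.1 kips → net-section rupture.

214.1 kips (net-section rupture governs)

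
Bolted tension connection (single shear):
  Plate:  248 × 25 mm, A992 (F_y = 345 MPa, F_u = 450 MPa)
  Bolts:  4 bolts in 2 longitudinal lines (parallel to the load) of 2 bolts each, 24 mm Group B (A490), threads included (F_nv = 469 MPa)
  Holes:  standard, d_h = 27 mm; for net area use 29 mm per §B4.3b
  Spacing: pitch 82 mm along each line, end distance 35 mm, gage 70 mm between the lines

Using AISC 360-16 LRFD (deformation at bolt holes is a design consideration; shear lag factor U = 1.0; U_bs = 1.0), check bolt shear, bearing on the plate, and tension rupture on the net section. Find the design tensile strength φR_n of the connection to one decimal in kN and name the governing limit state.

636.5 kN (bolt shear governs)

Bolt shear: A_b = π(24)²/4 = 452.39 mm². φR_n = 0.75 × 469 × 452.39 × 4 × 1 = 636.5 kN.
Bearing (25 mm plate, F_u = 450 MPa): end bolts L_c = 35 − 27/2 = 21.5, R_n = min(1.2×21.5×25×450, 2.4×24×25×450) = 290.25 kN/bolt; interior L_c = 82 − 27 = 55, R_n = 648 kN/bolt. φR_n = 0.75 × (2×290.25 + 2×648) = 1407.4 kN.
Tension rupture (net): A_n = (248 − 2×29)×25 = 4750 mm² (U = 1.0, A_e = A_n). φR_n = 0.75 × 450 × 4750 = 1603.1 kN.
Governing: min(636.5, 1407.4, 1603.1) = 636.5 kN → bolt shear.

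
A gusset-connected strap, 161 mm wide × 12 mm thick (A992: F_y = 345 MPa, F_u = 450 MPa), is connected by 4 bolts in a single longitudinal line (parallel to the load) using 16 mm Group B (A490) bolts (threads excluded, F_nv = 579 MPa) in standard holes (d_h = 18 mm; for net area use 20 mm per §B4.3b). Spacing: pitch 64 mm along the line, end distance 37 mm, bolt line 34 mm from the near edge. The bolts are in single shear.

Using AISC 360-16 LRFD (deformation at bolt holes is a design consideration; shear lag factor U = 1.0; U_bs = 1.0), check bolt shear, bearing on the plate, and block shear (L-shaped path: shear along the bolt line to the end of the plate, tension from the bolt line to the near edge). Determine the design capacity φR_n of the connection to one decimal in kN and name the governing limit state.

Bolt shear: A_b = π(16)²/4 = 201.06 mm². φR_n = 0.75 × 579 × 201.06 × 4 × 1 = 349.2 kN.
Bearing (12 mm plate, F_u = 450 MPa): end bolts L_c = 37 − 18/2 = 28, R_n = min(1.2×28×12×450, 2.4×16×12×450) = 181.44 kN/bolt; interior L_c = 64 − 18 = 46, R_n = 207.36 kN/bolt. φR_n = 0.75 × (1×181.44 + 3×207.36) = 602.6 kN.
Block shear: shear path 1×[37+3×64] = 1×229 mm, A_gv = 2748, A_nv = 1×(229 − 3.5×20)×12 = 1908 mm²; tension to near edge: (34 − 0.5×20)×12 = 288 mm². R_n = min(0.6×450×1908, 0.6×345×2748) + 1.0×450×288 = min(515.16, 568.84) + 129.6 = 644.76 kN. φR_n = 0.75 × 644.76 = 483.6 kN.
Governing: min(349.2, 602.6, 483.6) = 349.2 kN → bolt shear.

349.2 kN (bolt shear governs)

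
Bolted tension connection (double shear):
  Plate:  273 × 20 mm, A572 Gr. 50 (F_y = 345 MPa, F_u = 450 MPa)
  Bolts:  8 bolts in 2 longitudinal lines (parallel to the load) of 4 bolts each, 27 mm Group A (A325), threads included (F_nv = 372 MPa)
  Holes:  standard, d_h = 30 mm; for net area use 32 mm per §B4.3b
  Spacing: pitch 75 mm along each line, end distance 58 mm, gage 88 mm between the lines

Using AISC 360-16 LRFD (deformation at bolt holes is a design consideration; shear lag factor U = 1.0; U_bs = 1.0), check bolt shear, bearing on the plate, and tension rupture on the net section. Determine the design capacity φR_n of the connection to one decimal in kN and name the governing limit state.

Bolt shear: A_b = π(27)²/4 = 572.56 mm². φR_n = 0.75 × 372 × 572.56 × 8 × 2 = 2555.9 kN.
Bearing (20 mm plate, F_u = 450 MPa): end bolts L_c = 58 − 30/2 = 43, R_n = min(1.2×43×20×450, 2.4×27×20×450) = 464.4 kN/bolt; interior L_c = 75 − 30 = 45, R_n = 486 kN/bolt. φR_n = 0.75 × (2×464.4 + 6×486) = 2883.6 kN.
Tension rupture (net): A_n = (273 − 2×32)×20 = 4180 mm² (U = 1.0, A_e = A_n). φR_n = 0.75 × 450 × 4180 = 1410.8 kN.
Governing: min(2555.9, 2883.6, 1410.8) = 1410.8 kN → net-section rupture.

1410.8 kN (net-section rupture governs)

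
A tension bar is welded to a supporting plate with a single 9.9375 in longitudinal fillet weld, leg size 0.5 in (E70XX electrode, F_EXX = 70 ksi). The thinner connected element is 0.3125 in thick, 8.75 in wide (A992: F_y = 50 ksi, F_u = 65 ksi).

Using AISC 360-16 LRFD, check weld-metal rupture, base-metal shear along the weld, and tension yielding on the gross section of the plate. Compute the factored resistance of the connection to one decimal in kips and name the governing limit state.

Weld metal: throat = 0.707×0.5 = 0.3535 in, L = 9.9375 in. φR_n = 0.75 × 0.6 × 70 × 0.3535 × 9.9375 = 110.7 kips.
Base metal shear (0.3125 in plate): yield φR_n = 1.0×0.6×50×0.3125×9.9375 = 93.2 kips; rupture φR_n = 0.75×0.6×65×0.3125×9.9375 = 90.8 kips; take 90.8 kips (rupture).
Tension yield (gross): A_g = 8.75×0.3125 = 2.7344 in². φR_n = 0.90 × 50 × 2.7344 = 123.0 kips.
Governing: min(110.7, 90.8, 123.0) = 90.8 kips → base-metal shear.

90.8 kips (base-metal shear governs)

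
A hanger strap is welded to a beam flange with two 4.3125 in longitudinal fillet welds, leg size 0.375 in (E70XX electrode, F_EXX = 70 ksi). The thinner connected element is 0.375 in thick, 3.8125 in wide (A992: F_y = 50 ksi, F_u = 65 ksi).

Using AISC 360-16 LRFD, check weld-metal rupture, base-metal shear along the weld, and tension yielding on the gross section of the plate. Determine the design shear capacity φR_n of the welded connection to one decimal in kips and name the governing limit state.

Weld metal: throat = 0.707×0.375 = 0.26513 in, L = 2×4.3125 = 8.625 in. φR_n = 0.75 × 0.6 × 70 × 0.26513 × 8.625 = 72.0 kips.
Base metal shear (0.375 in plate): yield φR_n = 1.0×0.6×50×0.375×8.625 = 97.0 kips; rupture φR_n = 0.75×0.6×65×0.375×8.625 = 94.6 kips; take 94.6 kips (rupture).
Tension yield (gross): A_g = 3.8125×0.375 = 1.4297 in². φR_n = 0.90 × 50 × 1.4297 = 64.3 kips.
Governing: min(72.0, 94.6, 64.3) = 64.3 kips → gross-section yield.

64.3 kips (gross-section yield governs)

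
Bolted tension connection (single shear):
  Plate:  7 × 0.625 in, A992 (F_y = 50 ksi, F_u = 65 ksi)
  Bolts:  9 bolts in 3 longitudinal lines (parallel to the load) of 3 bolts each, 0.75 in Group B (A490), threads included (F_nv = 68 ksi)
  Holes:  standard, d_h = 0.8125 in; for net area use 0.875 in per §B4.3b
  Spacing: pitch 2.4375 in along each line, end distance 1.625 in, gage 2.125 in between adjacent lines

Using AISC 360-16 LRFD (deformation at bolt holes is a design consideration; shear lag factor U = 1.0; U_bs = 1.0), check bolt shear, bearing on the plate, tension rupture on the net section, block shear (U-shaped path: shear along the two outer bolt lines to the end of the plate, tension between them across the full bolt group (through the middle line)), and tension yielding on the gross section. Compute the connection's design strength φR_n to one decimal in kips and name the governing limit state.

133.3 kips (net-section rupture governs)

Bolt shear: A_b = π(0.75)²/4 = 0.44179 in². φR_n = 0.75 × 68 × 0.44179 × 9 × 1 = 202.8 kips.
Bearing (0.625 in plate, F_u = 65 ksi): end bolts L_c = 1.625 − 0.8125/2 = 1.21875, R_n = min(1.2×1.21875×0.625×65, 2.4×0.75×0.625×65) = 59.414 kips/bolt; interior L_c = 2.4375 − 0.8125 = 1.625, R_n = 73.125 kips/bolt. φR_n = 0.75 × (3×59.414 + 6×73.125) = 462.7 kips.
Tension rupture (net): A_n = (7 − 3×0.875)×0.625 = 2.7344 in² (U = 1.0, A_e = A_n). φR_n = 0.75 × 65 × 2.7344 = 133.3 kips.
Block shear: shear path 2×[1.625+2×2.4375] = 2×6.5 in, A_gv = 8.125, A_nv = 2×(6.5 − 2.5×0.875)×0.625 = 5.3906 in²; tension across gage: (4.25 − 2×0.875)×0.625 = 1.5625 in². R_n = min(0.6×65×5.3906, 0.6×50×8.125) + 1.0×65×1.5625 = min(210.23, 243.75) + 101.56 = 311.79 kips. φR_n = 0.75 × 311.79 = 233.8 kips.
Tension yield (gross): A_g = 7×0.625 = 4.375 in². φR_n = 0.90 × 50 × 4.375 = 196.9 kips.
Governing: min(202.8, 462.7, 133.3, 233.8, 196.9) = 133.3 kips → net-section rupture.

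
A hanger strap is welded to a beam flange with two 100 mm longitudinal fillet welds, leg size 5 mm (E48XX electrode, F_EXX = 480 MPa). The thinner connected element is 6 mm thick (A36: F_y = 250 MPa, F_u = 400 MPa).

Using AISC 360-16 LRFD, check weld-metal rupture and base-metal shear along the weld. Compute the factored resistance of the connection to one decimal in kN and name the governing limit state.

Weld metal: throat = 0.707×5 = 3.535 mm, L = 2×100 = 200 mm. φR_n = 0.75 × 0.6 × 480 × 3.535 × 200 = 152.7 kN.
Base metal shear (6 mm plate): yield φR_n = 1.0×0.6×250×6×200 = 180.0 kN; rupture φR_n = 0.75×0.6×400×6×200 = 216.0 kN; take 180.0 kN (yield).
Governing: min(152.7, 180.0) = 152.7 kN → weld metal.

152.7 kN (weld metal governs)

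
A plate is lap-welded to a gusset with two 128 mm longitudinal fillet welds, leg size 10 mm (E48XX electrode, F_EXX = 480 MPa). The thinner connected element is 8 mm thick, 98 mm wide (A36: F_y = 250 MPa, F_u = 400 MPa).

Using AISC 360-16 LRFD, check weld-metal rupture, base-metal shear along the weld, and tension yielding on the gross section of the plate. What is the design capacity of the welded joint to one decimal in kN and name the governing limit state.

Weld metal: throat = 0.707×10 = 7.07 mm, L = 2×128 = 256 mm. φR_n = 0.75 × 0.6 × 480 × 7.07 × 256 = 390.9 kN.
Base metal shear (8 mm plate): yield φR_n = 1.0×0.6×250×8×256 = 307.2 kN; rupture φR_n = 0.75×0.6×400×8×256 = 368.6 kN; take 307.2 kN (yield).
Tension yield (gross): A_g = 98×8 = 784 mm². φR_n = 0.90 × 250 × 784 = 176.4 kN.
Governing: min(390.9, 307.2, 176.4) = 176.4 kN → gross-section yield.

176.4 kN (gross-section yield governs)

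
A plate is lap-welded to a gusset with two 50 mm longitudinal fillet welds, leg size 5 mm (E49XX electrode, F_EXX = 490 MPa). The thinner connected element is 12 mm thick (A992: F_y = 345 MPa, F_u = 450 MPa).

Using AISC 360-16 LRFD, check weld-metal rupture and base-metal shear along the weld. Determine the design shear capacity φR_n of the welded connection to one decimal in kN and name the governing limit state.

Weld metal: throat = 0.707×5 = 3.535 mm, L = 2×50 = 100 mm. φR_n = 0.75 × 0.6 × 490 × 3.535 × 100 = 77.9 kN.
Base metal shear (12 mm plate): yield φR_n = 1.0×0.6×345×12×100 = 248.4 kN; rupture φR_n = 0.75×0.6×450×12×100 = 243.0 kN; take 243.0 kN (rupture).
Governing: min(77.9, 243.0) = 77.9 kN → weld metal.

77.9 kN (weld metal governs)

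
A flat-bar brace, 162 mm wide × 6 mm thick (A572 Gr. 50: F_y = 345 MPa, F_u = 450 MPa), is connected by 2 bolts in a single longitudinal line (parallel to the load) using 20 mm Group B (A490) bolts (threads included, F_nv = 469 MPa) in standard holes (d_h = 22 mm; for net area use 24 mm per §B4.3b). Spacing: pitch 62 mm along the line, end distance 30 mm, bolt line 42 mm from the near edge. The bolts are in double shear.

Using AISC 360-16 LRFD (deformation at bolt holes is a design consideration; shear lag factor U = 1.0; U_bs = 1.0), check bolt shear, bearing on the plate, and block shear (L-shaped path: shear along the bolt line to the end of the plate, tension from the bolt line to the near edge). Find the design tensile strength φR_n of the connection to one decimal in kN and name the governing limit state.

128.8 kN (block shear governs)

Bolt shear: A_b = π(20)²/4 = 314.16 mm². φR_n = 0.75 × 469 × 314.16 × 2 × 2 = 442.0 kN.
Bearing (6 mm plate, F_u = 450 MPa): end bolts L_c = 30 − 22/2 = 19, R_n = min(1.2×19×6×450, 2.4×20×6×450) = 61.56 kN/bolt; interior L_c = 62 − 22 = 40, R_n = 129.6 kN/bolt. φR_n = 0.75 × (1×61.56 + 1×129.6) = 143.4 kN.
Block shear: shear path 1×[30+1×62] = 1×92 mm, A_gv = 552, A_nv = 1×(92 − 1.5×24)×6 = 336 mm²; tension to near edge: (42 − 0.5×24)×6 = 180 mm². R_n = min(0.6×450×336, 0.6×345×552) + 1.0×450×180 = min(90.72, 114.26) + 81 = 171.72 kN. φR_n = 0.75 × 171.72 = 128.8 kN.
Governing: min(442.0, 143.4, 128.8) = 128.8 kN → block shear.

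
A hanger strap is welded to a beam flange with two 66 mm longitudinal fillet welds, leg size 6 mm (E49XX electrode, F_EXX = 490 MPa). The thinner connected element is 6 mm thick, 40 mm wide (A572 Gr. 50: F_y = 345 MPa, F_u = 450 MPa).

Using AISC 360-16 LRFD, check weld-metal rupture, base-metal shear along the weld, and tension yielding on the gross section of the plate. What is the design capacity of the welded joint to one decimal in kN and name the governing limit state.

74.5 kN (gross-section yield governs)

Weld metal: throat = 0.707×6 = 4.242 mm, L = 2×66 = 132 mm. φR_n = 0.75 × 0.6 × 490 × 4.242 × 132 = 123.5 kN.
Base metal shear (6 mm plate): yield φR_n = 1.0×0.6×345×6×132 = 163.9 kN; rupture φR_n = 0.75×0.6×450×6×132 = 160.4 kN; take 160.4 kN (rupture).
Tension yield (gross): A_g = 40×6 = 240 mm². φR_n = 0.90 × 345 × 240 = 74.5 kN.
Governing: min(123.5, 160.4, 74.5) = 74.5 kN → gross-section yield.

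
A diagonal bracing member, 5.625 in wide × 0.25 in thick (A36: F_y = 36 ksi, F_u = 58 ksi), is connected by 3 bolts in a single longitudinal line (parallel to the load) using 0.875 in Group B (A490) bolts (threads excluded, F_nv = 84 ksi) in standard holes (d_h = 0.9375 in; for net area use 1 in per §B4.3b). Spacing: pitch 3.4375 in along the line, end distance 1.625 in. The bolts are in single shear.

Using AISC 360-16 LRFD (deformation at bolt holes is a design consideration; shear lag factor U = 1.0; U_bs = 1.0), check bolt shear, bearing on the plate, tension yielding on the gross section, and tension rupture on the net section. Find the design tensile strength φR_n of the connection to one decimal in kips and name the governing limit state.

45.6 kips (gross-section yield governs)

Bolt shear: A_b = π(0.875)²/4 = 0.60132 in². φR_n = 0.75 × 84 × 0.60132 × 3 × 1 = 113.6 kips.
Bearing (0.25 in plate, F_u = 58 ksi): end bolts L_c = 1.625 − 0.9375/2 = 1.15625, R_n = min(1.2×1.15625×0.25×58, 2.4×0.875×0.25×58) = 20.119 kips/bolt; interior L_c = 3.4375 − 0.9375 = 2.5, R_n = 30.45 kips/bolt. φR_n = 0.75 × (1×20.119 + 2×30.45) = 60.8 kips.
Tension yield (gross): A_g = 5.625×0.25 = 1.4063 in². φR_n = 0.90 × 36 × 1.4063 = 45.6 kips.
Tension rupture (net): A_n = (5.625 − 1×1)×0.25 = 1.1563 in² (U = 1.0, A_e = A_n). φR_n = 0.75 × 58 × 1.1563 = 50.3 kips.
Governing: min(113.6, 60.8, 45.6, 50.3) = 45.6 kips → gross-section yield.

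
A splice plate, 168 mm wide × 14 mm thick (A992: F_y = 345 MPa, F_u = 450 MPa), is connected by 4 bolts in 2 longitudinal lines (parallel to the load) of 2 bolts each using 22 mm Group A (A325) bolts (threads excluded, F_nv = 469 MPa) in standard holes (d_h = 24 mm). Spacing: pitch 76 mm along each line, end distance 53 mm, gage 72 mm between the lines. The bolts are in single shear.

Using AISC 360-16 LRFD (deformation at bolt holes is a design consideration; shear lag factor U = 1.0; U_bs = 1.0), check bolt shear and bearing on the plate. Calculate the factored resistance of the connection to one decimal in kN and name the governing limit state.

534.8 kN (bolt shear governs)

Bolt shear: A_b = π(22)²/4 = 380.13 mm². φR_n = 0.75 × 469 × 380.13 × 4 × 1 = 534.8 kN.
Bearing (14 mm plate, F_u = 450 MPa): end bolts L_c = 53 − 24/2 = 41, R_n = min(1.2×41×14×450, 2.4×22×14×450) = 309.96 kN/bolt; interior L_c = 76 − 24 = 52, R_n = 332.64 kN/bolt. φR_n = 0.75 × (2×309.96 + 2×332.64) = 963.9 kN.
Governing: min(534.8, 963.9) = 534.8 kN → bolt shear.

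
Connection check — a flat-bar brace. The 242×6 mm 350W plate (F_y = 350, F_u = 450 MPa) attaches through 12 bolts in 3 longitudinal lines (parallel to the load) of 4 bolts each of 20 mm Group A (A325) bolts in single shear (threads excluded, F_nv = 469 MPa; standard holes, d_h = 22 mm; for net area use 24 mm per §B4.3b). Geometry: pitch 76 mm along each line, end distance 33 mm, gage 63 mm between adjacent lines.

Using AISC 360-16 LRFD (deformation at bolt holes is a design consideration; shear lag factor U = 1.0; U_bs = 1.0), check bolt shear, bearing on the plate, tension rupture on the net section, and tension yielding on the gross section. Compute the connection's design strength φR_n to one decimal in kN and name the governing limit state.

344.3 kN (net-section rupture governs)

Bolt shear: A_b = π(20)²/4 = 314.16 mm². φR_n = 0.75 × 469 × 314.16 × 12 × 1 = 1326.1 kN.
Bearing (6 mm plate, F_u = 450 MPa): end bolts L_c = 33 − 22/2 = 22, R_n = min(1.2×22×6×450, 2.4×20×6×450) = 71.28 kN/bolt; interior L_c = 76 − 22 = 54, R_n = 129.6 kN/bolt. φR_n = 0.75 × (3×71.28 + 9×129.6) = 1035.2 kN.
Tension rupture (net): A_n = (242 − 3×24)×6 = 1020 mm² (U = 1.0, A_e = A_n). φR_n = 0.75 × 450 × 1020 = 344.3 kN.
Tension yield (gross): A_g = 242×6 = 1452 mm². φR_n = 0.90 × 350 × 1452 = 457.4 kN.
Governing: min(1326.1, 1035.2, 344.3, 457.4) = 344.3 kN → net-section rupture.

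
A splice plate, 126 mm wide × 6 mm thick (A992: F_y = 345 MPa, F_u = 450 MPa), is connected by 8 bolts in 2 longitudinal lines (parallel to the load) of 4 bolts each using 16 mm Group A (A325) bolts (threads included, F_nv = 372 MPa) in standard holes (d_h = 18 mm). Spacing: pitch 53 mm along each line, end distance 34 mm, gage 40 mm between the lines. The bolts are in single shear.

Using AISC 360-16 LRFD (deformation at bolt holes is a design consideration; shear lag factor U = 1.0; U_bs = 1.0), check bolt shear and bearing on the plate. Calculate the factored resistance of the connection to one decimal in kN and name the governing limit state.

448.8 kN (bolt shear governs)

Bolt shear: A_b = π(16)²/4 = 201.06 mm². φR_n = 0.75 × 372 × 201.06 × 8 × 1 = 448.8 kN.
Bearing (6 mm plate, F_u = 450 MPa): end bolts L_c = 34 − 18/2 = 25, R_n = min(1.2×25×6×450, 2.4×16×6×450) = 81 kN/bolt; interior L_c = 53 − 18 = 35, R_n = 103.68 kN/bolt. φR_n = 0.75 × (2×81 + 6×103.68) = 588.1 kN.
Governing: min(448.8, 588.1) = 448.8 kN → bolt shear.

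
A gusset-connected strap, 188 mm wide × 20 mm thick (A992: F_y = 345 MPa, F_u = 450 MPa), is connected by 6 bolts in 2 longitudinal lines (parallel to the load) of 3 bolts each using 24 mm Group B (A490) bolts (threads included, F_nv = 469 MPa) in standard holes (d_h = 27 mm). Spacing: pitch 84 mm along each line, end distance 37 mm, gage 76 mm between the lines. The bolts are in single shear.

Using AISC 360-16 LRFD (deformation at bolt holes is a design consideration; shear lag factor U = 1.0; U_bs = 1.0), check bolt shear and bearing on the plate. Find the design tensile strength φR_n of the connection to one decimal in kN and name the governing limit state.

954.8 kN (bolt shear governs)

Bolt shear: A_b = π(24)²/4 = 452.39 mm². φR_n = 0.75 × 469 × 452.39 × 6 × 1 = 954.8 kN.
Bearing (20 mm plate, F_u = 450 MPa): end bolts L_c = 37 − 27/2 = 23.5, R_n = min(1.2×23.5×20×450, 2.4×24×20×450) = 253.8 kN/bolt; interior L_c = 84 − 27 = 57, R_n = 518.4 kN/bolt. φR_n = 0.75 × (2×253.8 + 4×518.4) = 1935.9 kN.
Governing: min(954.8, 1935.9) = 954.8 kN → bolt shear.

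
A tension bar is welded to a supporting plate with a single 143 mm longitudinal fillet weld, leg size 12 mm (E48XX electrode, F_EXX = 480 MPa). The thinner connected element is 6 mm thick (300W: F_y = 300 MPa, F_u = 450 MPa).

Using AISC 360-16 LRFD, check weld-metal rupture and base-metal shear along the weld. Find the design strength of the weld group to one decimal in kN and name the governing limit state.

154.4 kN (base-metal shear governs)

Weld metal: throat = 0.707×12 = 8.484 mm, L = 143 mm. φR_n = 0.75 × 0.6 × 480 × 8.484 × 143 = 262.1 kN.
Base metal shear (6 mm plate): yield φR_n = 1.0×0.6×300×6×143 = 154.4 kN; rupture φR_n = 0.75×0.6×450×6×143 = 173.7 kN; take 154.4 kN (yield).
Governing: min(262.1, 154.4) = 154.4 kN → base-metal shear.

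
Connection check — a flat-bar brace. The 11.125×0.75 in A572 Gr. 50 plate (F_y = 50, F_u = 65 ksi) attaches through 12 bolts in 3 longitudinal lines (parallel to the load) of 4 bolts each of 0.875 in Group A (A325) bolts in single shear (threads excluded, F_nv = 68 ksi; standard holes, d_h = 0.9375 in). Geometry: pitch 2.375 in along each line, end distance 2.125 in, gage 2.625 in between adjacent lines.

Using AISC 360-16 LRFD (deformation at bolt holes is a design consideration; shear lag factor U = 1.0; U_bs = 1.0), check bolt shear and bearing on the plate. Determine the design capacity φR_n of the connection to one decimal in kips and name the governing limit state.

Bolt shear: A_b = π(0.875)²/4 = 0.60132 in². φR_n = 0.75 × 68 × 0.60132 × 12 × 1 = 368.0 kips.
Bearing (0.75 in plate, F_u = 65 ksi): end bolts L_c = 2.125 − 0.9375/2 = 1.65625, R_n = min(1.2×1.65625×0.75×65, 2.4×0.875×0.75×65) = 96.891 kips/bolt; interior L_c = 2.375 − 0.9375 = 1.4375, R_n = 84.094 kips/bolt. φR_n = 0.75 × (3×96.891 + 9×84.094) = 785.6 kips.
Governing: min(368.0, 785.6) = 368.0 kips → bolt shear.

368.0 kips (bolt shear governs)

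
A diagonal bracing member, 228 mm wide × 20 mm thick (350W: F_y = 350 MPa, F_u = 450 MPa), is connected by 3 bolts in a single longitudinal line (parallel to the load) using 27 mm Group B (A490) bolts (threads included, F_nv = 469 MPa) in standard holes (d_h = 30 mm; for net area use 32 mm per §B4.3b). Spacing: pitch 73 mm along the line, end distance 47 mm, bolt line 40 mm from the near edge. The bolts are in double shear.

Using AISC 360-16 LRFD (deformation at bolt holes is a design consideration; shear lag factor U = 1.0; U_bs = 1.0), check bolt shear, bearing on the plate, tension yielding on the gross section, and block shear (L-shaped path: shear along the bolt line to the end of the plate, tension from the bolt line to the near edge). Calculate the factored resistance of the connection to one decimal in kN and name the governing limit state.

619.7 kN (block shear governs)

Bolt shear: A_b = π(27)²/4 = 572.56 mm². φR_n = 0.75 × 469 × 572.56 × 3 × 2 = 1208.4 kN.
Bearing (20 mm plate, F_u = 450 MPa): end bolts L_c = 47 − 30/2 = 32, R_n = min(1.2×32×20×450, 2.4×27×20×450) = 345.6 kN/bolt; interior L_c = 73 − 30 = 43, R_n = 464.4 kN/bolt. φR_n = 0.75 × (1×345.6 + 2×464.4) = 955.8 kN.
Tension yield (gross): A_g = 228×20 = 4560 mm². φR_n = 0.90 × 350 × 4560 = 1436.4 kN.
Block shear: shear path 1×[47+2×73] = 1×193 mm, A_gv = 3860, A_nv = 1×(193 − 2.5×32)×20 = 2260 mm²; tension to near edge: (40 − 0.5×32)×20 = 480 mm². R_n = min(0.6×450×2260, 0.6×350×3860) + 1.0×450×480 = min(610.2, 810.6) + 216 = 826.2 kN. φR_n = 0.75 × 826.2 = 619.7 kN.
Governing: min(1208.4, 955.8, 1436.4, 619.7) = 619.7 kN → block shear.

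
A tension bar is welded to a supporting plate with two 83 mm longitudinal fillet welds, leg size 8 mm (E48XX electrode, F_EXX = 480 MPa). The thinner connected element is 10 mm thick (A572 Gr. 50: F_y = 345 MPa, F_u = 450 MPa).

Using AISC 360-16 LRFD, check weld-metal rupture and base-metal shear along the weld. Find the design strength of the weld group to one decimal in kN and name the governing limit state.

202.8 kN (weld metal governs)

Weld metal: throat = 0.707×8 = 5.656 mm, L = 2×83 = 166 mm. φR_n = 0.75 × 0.6 × 480 × 5.656 × 166 = 202.8 kN.
Base metal shear (10 mm plate): yield φR_n = 1.0×0.6×345×10×166 = 343.6 kN; rupture φR_n = 0.75×0.6×450×10×166 = 336.2 kN; take 336.2 kN (rupture).
Governing: min(202.8, 336.2) = 202.8 kN → weld metal.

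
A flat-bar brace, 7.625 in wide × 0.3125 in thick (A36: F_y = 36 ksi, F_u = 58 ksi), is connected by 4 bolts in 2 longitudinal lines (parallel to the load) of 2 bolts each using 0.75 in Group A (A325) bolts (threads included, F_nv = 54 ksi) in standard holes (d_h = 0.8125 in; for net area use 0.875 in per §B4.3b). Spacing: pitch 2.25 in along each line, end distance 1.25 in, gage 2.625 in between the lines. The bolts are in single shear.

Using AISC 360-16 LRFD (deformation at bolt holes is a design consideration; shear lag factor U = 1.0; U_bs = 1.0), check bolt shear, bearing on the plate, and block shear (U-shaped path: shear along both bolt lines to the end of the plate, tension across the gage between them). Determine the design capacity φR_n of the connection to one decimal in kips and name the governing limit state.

59.2 kips (block shear governs)

Bolt shear: A_b = π(0.75)²/4 = 0.44179 in². φR_n = 0.75 × 54 × 0.44179 × 4 × 1 = 71.6 kips.
Bearing (0.3125 in plate, F_u = 58 ksi): end bolts L_c = 1.25 − 0.8125/2 = 0.84375, R_n = min(1.2×0.84375×0.3125×58, 2.4×0.75×0.3125×58) = 18.352 kips/bolt; interior L_c = 2.25 − 0.8125 = 1.4375, R_n = 31.266 kips/bolt. φR_n = 0.75 × (2×18.352 + 2×31.266) = 74.4 kips.
Block shear: shear path 2×[1.25+1×2.25] = 2×3.5 in, A_gv = 2.1875, A_nv = 2×(3.5 − 1.5×0.875)×0.3125 = 1.3672 in²; tension across gage: (2.625 − 1×0.875)×0.3125 = 0.54688 in². R_n = min(0.6×58×1.3672, 0.6×36×2.1875) + 1.0×58×0.54688 = min(47.579, 47.25) + 31.719 = 78.969 kips. φR_n = 0.75 × 78.969 = 59.2 kips.
Governing: min(71.6, 74.4, 59.2) = 59.2 kips → block shear.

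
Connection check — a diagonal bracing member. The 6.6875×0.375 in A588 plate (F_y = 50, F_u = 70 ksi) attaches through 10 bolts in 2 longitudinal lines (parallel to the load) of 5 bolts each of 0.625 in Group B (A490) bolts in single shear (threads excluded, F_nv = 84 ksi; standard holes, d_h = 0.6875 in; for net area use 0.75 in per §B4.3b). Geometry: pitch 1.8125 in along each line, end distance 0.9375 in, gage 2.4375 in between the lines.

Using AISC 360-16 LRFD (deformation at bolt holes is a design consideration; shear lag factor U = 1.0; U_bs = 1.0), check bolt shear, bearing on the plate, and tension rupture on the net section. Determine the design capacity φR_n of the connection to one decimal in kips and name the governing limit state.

102.1 kips (net-section rupture governs)

Bolt shear: A_b = π(0.625)²/4 = 0.3068 in². φR_n = 0.75 × 84 × 0.3068 × 10 × 1 = 193.3 kips.
Bearing (0.375 in plate, F_u = 70 ksi): end bolts L_c = 0.9375 − 0.6875/2 = 0.59375, R_n = min(1.2×0.59375×0.375×70, 2.4×0.625×0.375×70) = 18.703 kips/bolt; interior L_c = 1.8125 − 0.6875 = 1.125, R_n = 35.438 kips/bolt. φR_n = 0.75 × (2×18.703 + 8×35.438) = 240.7 kips.
Tension rupture (net): A_n = (6.6875 − 2×0.75)×0.375 = 1.9453 in² (U = 1.0, A_e = A_n). φR_n = 0.75 × 70 × 1.9453 = 102.1 kips.
Governing: min(193.3, 240.7, 102.1) = 102.1 kips → net-section rupture.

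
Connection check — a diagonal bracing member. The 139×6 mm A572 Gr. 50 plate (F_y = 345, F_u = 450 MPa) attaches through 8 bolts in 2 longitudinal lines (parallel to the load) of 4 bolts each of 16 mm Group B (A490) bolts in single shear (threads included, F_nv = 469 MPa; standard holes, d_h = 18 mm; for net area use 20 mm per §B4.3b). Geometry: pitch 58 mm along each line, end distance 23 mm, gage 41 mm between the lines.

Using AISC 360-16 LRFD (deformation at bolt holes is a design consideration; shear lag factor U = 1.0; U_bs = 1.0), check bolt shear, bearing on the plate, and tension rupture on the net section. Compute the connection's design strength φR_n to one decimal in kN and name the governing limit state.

Bolt shear: A_b = π(16)²/4 = 201.06 mm². φR_n = 0.75 × 469 × 201.06 × 8 × 1 = 565.8 kN.
Bearing (6 mm plate, F_u = 450 MPa): end bolts L_c = 23 − 18/2 = 14, R_n = min(1.2×14×6×450, 2.4×16×6×450) = 45.36 kN/bolt; interior L_c = 58 − 18 = 40, R_n = 103.68 kN/bolt. φR_n = 0.75 × (2×45.36 + 6×103.68) = 534.6 kN.
Tension rupture (net): A_n = (139 − 2×20)×6 = 594 mm² (U = 1.0, A_e = A_n). φR_n = 0.75 × 450 × 594 = 200.5 kN.
Governing: min(565.8, 534.6, 200.5) = 200.5 kN → net-section rupture.

200.5 kN (net-section rupture governs)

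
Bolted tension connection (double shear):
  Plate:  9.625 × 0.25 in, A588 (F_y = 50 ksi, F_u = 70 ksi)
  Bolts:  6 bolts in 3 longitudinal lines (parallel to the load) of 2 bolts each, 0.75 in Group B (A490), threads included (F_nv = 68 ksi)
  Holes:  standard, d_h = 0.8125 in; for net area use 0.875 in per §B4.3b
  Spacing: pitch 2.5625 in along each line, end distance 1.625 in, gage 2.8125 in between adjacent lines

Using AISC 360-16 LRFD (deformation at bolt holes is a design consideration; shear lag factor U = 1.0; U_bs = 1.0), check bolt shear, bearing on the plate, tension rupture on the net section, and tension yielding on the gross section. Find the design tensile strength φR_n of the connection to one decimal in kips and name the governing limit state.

91.9 kips (net-section rupture governs)

Bolt shear: A_b = π(0.75)²/4 = 0.44179 in². φR_n = 0.75 × 68 × 0.44179 × 6 × 2 = 270.4 kips.
Bearing (0.25 in plate, F_u = 70 ksi): end bolts L_c = 1.625 − 0.8125/2 = 1.21875, R_n = min(1.2×1.21875×0.25×70, 2.4×0.75×0.25×70) = 25.594 kips/bolt; interior L_c = 2.5625 − 0.8125 = 1.75, R_n = 31.5 kips/bolt. φR_n = 0.75 × (3×25.594 + 3×31.5) = 128.5 kips.
Tension rupture (net): A_n = (9.625 − 3×0.875)×0.25 = 1.75 in² (U = 1.0, A_e = A_n). φR_n = 0.75 × 70 × 1.75 = 91.9 kips.
Tension yield (gross): A_g = 9.625×0.25 = 2.4063 in². φR_n = 0.90 × 50 × 2.4063 = 108.3 kips.
Governing: min(270.4, 128.5, 91.9, 108.3) = 91.9 kips → net-section rupture.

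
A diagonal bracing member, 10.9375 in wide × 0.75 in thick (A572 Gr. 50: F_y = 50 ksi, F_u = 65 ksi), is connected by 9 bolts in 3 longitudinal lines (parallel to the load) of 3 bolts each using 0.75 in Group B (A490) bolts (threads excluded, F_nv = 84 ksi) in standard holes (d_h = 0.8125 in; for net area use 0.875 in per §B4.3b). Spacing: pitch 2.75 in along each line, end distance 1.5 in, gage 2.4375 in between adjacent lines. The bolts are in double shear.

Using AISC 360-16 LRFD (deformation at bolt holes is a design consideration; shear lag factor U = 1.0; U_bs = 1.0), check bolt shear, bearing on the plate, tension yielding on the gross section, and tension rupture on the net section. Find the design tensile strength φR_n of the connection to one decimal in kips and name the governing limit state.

303.9 kips (net-section rupture governs)

Bolt shear: A_b = π(0.75)²/4 = 0.44179 in². φR_n = 0.75 × 84 × 0.44179 × 9 × 2 = 501.0 kips.
Bearing (0.75 in plate, F_u = 65 ksi): end bolts L_c = 1.5 − 0.8125/2 = 1.09375, R_n = min(1.2×1.09375×0.75×65, 2.4×0.75×0.75×65) = 63.984 kips/bolt; interior L_c = 2.75 − 0.8125 = 1.9375, R_n = 87.75 kips/bolt. φR_n = 0.75 × (3×63.984 + 6×87.75) = 538.8 kips.
Tension yield (gross): A_g = 10.9375×0.75 = 8.2031 in². φR_n = 0.90 × 50 × 8.2031 = 369.1 kips.
Tension rupture (net): A_n = (10.9375 − 3×0.875)×0.75 = 6.2344 in² (U = 1.0, A_e = A_n). φR_n = 0.75 × 65 × 6.2344 = 303.9 kips.
Governing: min(501.0, 538.8, 369.1, 303.9) = 303.9 kips → net-section rupture.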